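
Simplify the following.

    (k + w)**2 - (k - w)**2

4*k*w

Only the odd-power cross terms survive.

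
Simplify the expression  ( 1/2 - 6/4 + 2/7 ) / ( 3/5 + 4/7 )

-25/41

Numerator: 1/2 - 6/4 + 2/7 = -5/7
Denominator: 3/5 + 4/7 = 41/35
Divide: (-5/7) · (35/41) = -25/41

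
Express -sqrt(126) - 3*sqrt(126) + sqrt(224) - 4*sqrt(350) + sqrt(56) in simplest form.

-26*sqrt(14)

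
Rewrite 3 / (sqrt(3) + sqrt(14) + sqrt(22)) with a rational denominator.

Group as (sqrt(14) + sqrt(22)) + sqrt(3); multiply by (sqrt(14) + sqrt(22)) - sqrt(3), then rationalise the remaining surd.

(-12*sqrt(231) - 15*sqrt(22) + 33*sqrt(14) + 99*sqrt(3))/143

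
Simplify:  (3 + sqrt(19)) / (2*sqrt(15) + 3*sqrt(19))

Multiply numerator and denominator by -2*sqrt(15) + 3*sqrt(19).
Denominator becomes 111; numerator becomes -2*sqrt(285) - 6*sqrt(15) + 9*sqrt(19) + 57.

(-2*sqrt(285) - 6*sqrt(15) + 9*sqrt(19) + 57)/111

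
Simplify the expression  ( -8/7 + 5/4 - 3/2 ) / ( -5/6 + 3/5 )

Numerator: -8/7 + 5/4 - 3/2 = -39/28
Denominator: -5/6 + 3/5 = -7/30
Divide: (-39/28) · (-30/7) = 585/98

585/98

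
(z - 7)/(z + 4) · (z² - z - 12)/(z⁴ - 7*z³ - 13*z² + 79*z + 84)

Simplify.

1/(z² + 5*z + 4)

Factor: z² - z - 12 = (z - 4)·(z + 3);  z⁴ - 7*z³ - 13*z² + 79*z + 84 = (z + 3)·(z - 4)·(z - 7)·(z + 1)
Cancel the common factors (z - 4), (z + 3), (z - 7).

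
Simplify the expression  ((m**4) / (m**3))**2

m**2

Inside the bracket: m**1
Raise to the power 2: m**2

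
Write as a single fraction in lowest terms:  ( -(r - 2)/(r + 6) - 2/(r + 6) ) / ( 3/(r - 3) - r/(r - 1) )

Numerator: -(r - 2)/(r + 6) - 2/(r + 6) = -r/(r + 6)
Denominator: 3/(r - 3) - r/(r - 1) = (-r^2 + 6*r - 3)/(r^2 - 4*r + 3)
Divide: (-r/(r + 6)) · ((r^2 - 4*r + 3)/(-r^2 + 6*r - 3)) = (r^3 - 4*r^2 + 3*r)/(r^3 - 33*r + 18)

(r^3 - 4*r^2 + 3*r)/(r^3 - 33*r + 18)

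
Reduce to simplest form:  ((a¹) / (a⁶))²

a^(-10)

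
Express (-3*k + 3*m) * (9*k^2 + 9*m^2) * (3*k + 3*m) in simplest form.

Telescope via difference of squares: ((3*m)+(3*k))((3*m)-(3*k)) = -9*k^2 + 9*m^2, then repeat with the next factor.

-81*k^4 + 81*m^4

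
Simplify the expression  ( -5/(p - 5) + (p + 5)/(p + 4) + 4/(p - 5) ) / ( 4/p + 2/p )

Numerator: -5/(p - 5) + (p + 5)/(p + 4) + 4/(p - 5) = (p² - p - 29)/(p² - p - 20)
Denominator: 4/p + 2/p = 6/p
Divide: ((p² - p - 29)/(p² - p - 20)) · (p/6) = (p³ - p² - 29*p)/(6*p² - 6*p - 120)

(p³ - p² - 29*p)/(6*p² - 6*p - 120)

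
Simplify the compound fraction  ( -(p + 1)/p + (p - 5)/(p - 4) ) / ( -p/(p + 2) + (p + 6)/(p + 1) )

(-2*p^3 - 2*p^2 + 8*p + 8)/(7*p^3 - 16*p^2 - 48*p)

Numerator: -(p + 1)/p + (p - 5)/(p - 4) = (-2*p + 4)/(p^2 - 4*p)
Denominator: -p/(p + 2) + (p + 6)/(p + 1) = (7*p + 12)/(p^2 + 3*p + 2)
Divide: ((-2*p + 4)/(p^2 - 4*p)) · ((p^2 + 3*p + 2)/(7*p + 12)) = (-2*p^3 - 2*p^2 + 8*p + 8)/(7*p^3 - 16*p^2 - 48*p)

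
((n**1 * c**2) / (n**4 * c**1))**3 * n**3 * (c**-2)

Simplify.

c/n**6

Inside the bracket: (n**-3) * c**1
Raise to the power 3: (n**-9) * c**3
Multiply by n**3 * (c**-2): add exponents.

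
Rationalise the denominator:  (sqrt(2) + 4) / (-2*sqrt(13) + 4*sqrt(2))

(-4*sqrt(13) - 8*sqrt(2) - sqrt(26) - 4)/10

Multiply numerator and denominator by 4*sqrt(2) + 2*sqrt(13).
Denominator becomes -20; numerator becomes 8 + 2*sqrt(26) + 16*sqrt(2) + 8*sqrt(13).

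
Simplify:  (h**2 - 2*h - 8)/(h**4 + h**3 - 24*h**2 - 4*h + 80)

1/(h**2 + 3*h - 10)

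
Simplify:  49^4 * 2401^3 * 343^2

7^26

49^4 = 7^8; 2401^3 = 7^12; 343^2 = 7^6
Combine exponents: 7^26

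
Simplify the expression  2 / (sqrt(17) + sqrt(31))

Multiply numerator and denominator by -sqrt(17) + sqrt(31).
Denominator becomes 14; numerator becomes -2*sqrt(17) + 2*sqrt(31).

(-sqrt(17) + sqrt(31))/7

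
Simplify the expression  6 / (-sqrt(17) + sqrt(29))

Multiply numerator and denominator by sqrt(17) + sqrt(29).
Denominator becomes 12; numerator becomes 6*sqrt(17) + 6*sqrt(29).

(sqrt(17) + sqrt(29))/2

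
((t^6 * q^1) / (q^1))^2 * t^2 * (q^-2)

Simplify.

Inside the bracket: t^6
Raise to the power 2: t^12
Multiply by t^2 * (q^-2): add exponents.

t^14/q^2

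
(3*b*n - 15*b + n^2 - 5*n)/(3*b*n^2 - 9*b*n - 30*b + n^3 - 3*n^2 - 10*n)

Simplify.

Factor: 3*b*n - 15*b + n^2 - 5*n = (n - 5)*(3*b + n);  3*b*n^2 - 9*b*n - 30*b + n^3 - 3*n^2 - 10*n = (3*b + n)*(n - 5)*(n + 2)
Cancel the common factors (3*b + n), (n - 5).

1/(n + 2)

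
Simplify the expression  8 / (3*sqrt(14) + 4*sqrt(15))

Multiply numerator and denominator by -3*sqrt(14) + 4*sqrt(15).
Denominator becomes 114; numerator becomes -24*sqrt(14) + 32*sqrt(15).

(-12*sqrt(14) + 16*sqrt(15))/57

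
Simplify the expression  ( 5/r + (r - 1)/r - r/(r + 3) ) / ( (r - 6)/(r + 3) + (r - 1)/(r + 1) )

Numerator: 5/r + (r - 1)/r - r/(r + 3) = (7*r + 12)/(r^2 + 3*r)
Denominator: (r - 6)/(r + 3) + (r - 1)/(r + 1) = (2*r^2 - 3*r - 9)/(r^2 + 4*r + 3)
Divide: ((7*r + 12)/(r^2 + 3*r)) · ((r^2 + 4*r + 3)/(2*r^2 - 3*r - 9)) = (7*r^2 + 19*r + 12)/(2*r^3 - 3*r^2 - 9*r)

(7*r^2 + 19*r + 12)/(2*r^3 - 3*r^2 - 9*r)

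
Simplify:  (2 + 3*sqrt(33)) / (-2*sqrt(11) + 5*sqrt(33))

(4*sqrt(11) + 10*sqrt(33) + 66*sqrt(3) + 495)/781

Multiply numerator and denominator by 2*sqrt(11) + 5*sqrt(33).
Denominator becomes 781; numerator becomes 4*sqrt(11) + 10*sqrt(33) + 66*sqrt(3) + 495.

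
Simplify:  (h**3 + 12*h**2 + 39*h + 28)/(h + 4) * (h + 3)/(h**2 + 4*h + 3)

Factor: h**3 + 12*h**2 + 39*h + 28 = (h + 4)*(h + 7)*(h + 1);  h**2 + 4*h + 3 = (h + 1)*(h + 3)
Cancel the common factors (h + 3), (h + 4), (h + 1).

h + 7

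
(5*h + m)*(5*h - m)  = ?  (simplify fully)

25*h**2 - m**2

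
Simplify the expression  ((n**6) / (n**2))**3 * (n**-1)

n**11

Inside the bracket: n**4
Raise to the power 3: n**12
Multiply by (n**-1): add exponents.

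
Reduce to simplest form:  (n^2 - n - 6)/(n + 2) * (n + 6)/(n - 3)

Factor: n^2 - n - 6 = (n - 3)*(n + 2)
Cancel the common factors (n + 2), (n - 3).

n + 6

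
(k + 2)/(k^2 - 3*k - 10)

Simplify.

Factor: k^2 - 3*k - 10 = (k + 2)*(k - 5)
Cancel the common factor (k + 2).

1/(k - 5)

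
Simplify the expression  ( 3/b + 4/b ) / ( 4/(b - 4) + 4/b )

(7*b - 28)/(8*b - 16)

Numerator: 3/b + 4/b = 7/b
Denominator: 4/(b - 4) + 4/b = (8*b - 16)/(b^2 - 4*b)
Divide: (7/b) · ((b^2 - 4*b)/(8*b - 16)) = (7*b - 28)/(8*b - 16)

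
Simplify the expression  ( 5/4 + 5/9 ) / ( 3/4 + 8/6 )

13/15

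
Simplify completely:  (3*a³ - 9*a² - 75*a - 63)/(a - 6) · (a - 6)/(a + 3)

Factor: 3*a³ - 9*a² - 75*a - 63 = 3·(a - 7)·(a + 1)·(a + 3)
Cancel the common factors (a + 3), (a - 6).

3*a² - 18*a - 21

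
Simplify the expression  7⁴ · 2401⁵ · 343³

7^33

7⁴ = 7^4; 2401⁵ = 7^20; 343³ = 7^9
Combine exponents: 7^33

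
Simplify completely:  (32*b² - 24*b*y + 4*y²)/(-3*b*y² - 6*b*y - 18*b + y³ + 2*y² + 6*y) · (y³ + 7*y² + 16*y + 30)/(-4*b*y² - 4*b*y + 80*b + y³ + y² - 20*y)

(-8*b + 4*y)/(-3*b*y + 12*b + y² - 4*y)

Factor: 32*b² - 24*b*y + 4*y² = 4·(-4*b + y)·(-2*b + y);  -3*b*y² - 6*b*y - 18*b + y³ + 2*y² + 6*y = (-3*b + y)·(y² + 2*y + 6);  y³ + 7*y² + 16*y + 30 = (y² + 2*y + 6)·(y + 5);  -4*b*y² - 4*b*y + 80*b + y³ + y² - 20*y = (y + 5)·(-4*b + y)·(y - 4)
Cancel the common factors (y² + 2*y + 6), (y + 5), (-4*b + y).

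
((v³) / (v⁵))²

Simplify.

v^(-4)

Inside the bracket: (v^-2)
Raise to the power 2: (v^-4)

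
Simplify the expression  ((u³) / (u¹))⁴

u⁸

Inside the bracket: u²
Raise to the power 4: u⁸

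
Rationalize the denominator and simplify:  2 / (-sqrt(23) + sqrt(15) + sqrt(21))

Group as (sqrt(15) + sqrt(21)) - sqrt(23); multiply by (sqrt(15) + sqrt(21)) + sqrt(23), then rationalise the remaining surd.

(-26*sqrt(23) + 34*sqrt(21) + 58*sqrt(15) + 12*sqrt(805))/1091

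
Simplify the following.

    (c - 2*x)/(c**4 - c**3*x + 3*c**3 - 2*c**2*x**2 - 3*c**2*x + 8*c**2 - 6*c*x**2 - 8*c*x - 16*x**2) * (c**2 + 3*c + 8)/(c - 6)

1/(c**2 + c*x - 6*c - 6*x)

Factor: c**4 - c**3*x + 3*c**3 - 2*c**2*x**2 - 3*c**2*x + 8*c**2 - 6*c*x**2 - 8*c*x - 16*x**2 = (c + x)*(c**2 + 3*c + 8)*(c - 2*x)
Cancel the common factors (c**2 + 3*c + 8), (c - 2*x).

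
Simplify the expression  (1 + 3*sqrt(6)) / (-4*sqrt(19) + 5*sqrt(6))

(-12*sqrt(114) - 90 - 4*sqrt(19) - 5*sqrt(6))/154

Multiply numerator and denominator by 5*sqrt(6) + 4*sqrt(19).
Denominator becomes -154; numerator becomes 5*sqrt(6) + 4*sqrt(19) + 90 + 12*sqrt(114).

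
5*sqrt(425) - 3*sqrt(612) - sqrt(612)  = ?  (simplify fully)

5*sqrt(425) = 25*sqrt(17); 3*sqrt(612) = 18*sqrt(17); sqrt(612) = 6*sqrt(17)
Combine: (25 - 18 - 6)·sqrt(17) = sqrt(17)

sqrt(17)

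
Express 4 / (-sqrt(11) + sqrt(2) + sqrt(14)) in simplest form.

(-20*sqrt(11) - 4*sqrt(14) + 92*sqrt(2) + 16*sqrt(77))/87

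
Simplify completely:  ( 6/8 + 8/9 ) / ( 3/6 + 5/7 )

413/306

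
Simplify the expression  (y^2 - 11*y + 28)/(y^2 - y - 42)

(y - 4)/(y + 6)

Factor: y^2 - 11*y + 28 = (y - 7)*(y - 4);  y^2 - y - 42 = (y - 7)*(y + 6)
Cancel the common factor (y - 7).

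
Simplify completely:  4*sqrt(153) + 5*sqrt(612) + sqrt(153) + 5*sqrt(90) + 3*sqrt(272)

15*sqrt(10) + 57*sqrt(17)

4*sqrt(153) = 12*sqrt(17); 5*sqrt(612) = 30*sqrt(17); sqrt(153) = 3*sqrt(17); 5*sqrt(90) = 15*sqrt(10); 3*sqrt(272) = 12*sqrt(17)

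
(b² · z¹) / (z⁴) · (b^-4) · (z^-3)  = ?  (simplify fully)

Quotient: b² · (z^-3)
Multiply by (b^-4) · (z^-3): add exponents.

1/(b²*z⁶)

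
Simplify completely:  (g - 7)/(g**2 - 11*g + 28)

1/(g - 4)

Factor: g**2 - 11*g + 28 = (g - 7)*(g - 4)
Cancel the common factor (g - 7).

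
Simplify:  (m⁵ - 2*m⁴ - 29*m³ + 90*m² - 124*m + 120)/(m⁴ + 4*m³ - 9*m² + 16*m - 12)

(m² - 7*m + 10)/(m - 1)

Factor: m⁵ - 2*m⁴ - 29*m³ + 90*m² - 124*m + 120 = (m - 5)·(m² - m + 2)·(m - 2)·(m + 6);  m⁴ + 4*m³ - 9*m² + 16*m - 12 = (m - 1)·(m² - m + 2)·(m + 6)
Cancel the common factors (m² - m + 2), (m + 6).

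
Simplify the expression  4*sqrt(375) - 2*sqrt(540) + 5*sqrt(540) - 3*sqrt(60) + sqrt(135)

35*sqrt(15)

4*sqrt(375) = 20*sqrt(15); 2*sqrt(540) = 12*sqrt(15); 5*sqrt(540) = 30*sqrt(15); 3*sqrt(60) = 6*sqrt(15); sqrt(135) = 3*sqrt(15)
Combine: (20 - 12 + 30 - 6 + 3)·sqrt(15) = 35*sqrt(15)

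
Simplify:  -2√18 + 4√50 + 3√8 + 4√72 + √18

2√18 = 6*√2; 4√50 = 20*√2; 3√8 = 6*√2; 4√72 = 24*√2; √18 = 3*√2
Combine: (-6 + 20 + 6 + 24 + 3)·√2 = 47*√2

47*√2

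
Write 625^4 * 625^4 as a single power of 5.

5^32

625^4 = 5^16; 625^4 = 5^16
Combine exponents: 5^32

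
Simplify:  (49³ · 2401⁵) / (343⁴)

7^14

49³ = 7^6; 2401⁵ = 7^20; 343⁴ = 7^12
Combine exponents: 7^14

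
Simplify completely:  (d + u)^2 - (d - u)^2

4*d*u

Binomially expand both and collect terms in d, u.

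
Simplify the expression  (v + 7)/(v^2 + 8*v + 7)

1/(v + 1)

Factor: v^2 + 8*v + 7 = (v + 7)*(v + 1)
Cancel the common factor (v + 7).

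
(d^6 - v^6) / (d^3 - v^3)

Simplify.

Factor d^6 - v^6 and cancel (d^3 - v^3).

d^3 + v^3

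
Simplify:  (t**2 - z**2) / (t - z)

t + z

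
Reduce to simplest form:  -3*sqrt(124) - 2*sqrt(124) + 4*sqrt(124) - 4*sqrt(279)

-14*sqrt(31)

3*sqrt(124) = 6*sqrt(31); 2*sqrt(124) = 4*sqrt(31); 4*sqrt(124) = 8*sqrt(31); 4*sqrt(279) = 12*sqrt(31)
Combine: (-6 - 4 + 8 - 12)·sqrt(31) = -14*sqrt(31)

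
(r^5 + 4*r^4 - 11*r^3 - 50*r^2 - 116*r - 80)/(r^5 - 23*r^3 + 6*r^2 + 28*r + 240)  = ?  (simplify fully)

Factor: r^5 + 4*r^4 - 11*r^3 - 50*r^2 - 116*r - 80 = (r - 4)*(r + 1)*(r^2 + 2*r + 4)*(r + 5);  r^5 - 23*r^3 + 6*r^2 + 28*r + 240 = (r - 4)*(r^2 + 2*r + 4)*(r + 5)*(r - 3)
Cancel the common factors (r^2 + 2*r + 4), (r - 4), (r + 5).

(r + 1)/(r - 3)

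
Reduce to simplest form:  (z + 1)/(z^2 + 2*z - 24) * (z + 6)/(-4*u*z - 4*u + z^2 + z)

Factor: z^2 + 2*z - 24 = (z - 4)*(z + 6);  -4*u*z - 4*u + z^2 + z = (z + 1)*(-4*u + z)
Cancel the common factors (z + 6), (z + 1).

1/(-4*u*z + 16*u + z^2 - 4*z)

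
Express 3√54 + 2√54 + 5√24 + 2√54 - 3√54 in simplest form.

3√54 = 9*√6; 2√54 = 6*√6; 5√24 = 10*√6; 2√54 = 6*√6; 3√54 = 9*√6
Combine: (9 + 6 + 10 + 6 - 9)·√6 = 22*√6

22*√6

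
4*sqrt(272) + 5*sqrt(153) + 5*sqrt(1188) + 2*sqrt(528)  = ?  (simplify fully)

31*sqrt(17) + 38*sqrt(33)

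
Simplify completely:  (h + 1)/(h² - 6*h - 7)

1/(h - 7)

Factor: h² - 6*h - 7 = (h + 1)·(h - 7)
Cancel the common factor (h + 1).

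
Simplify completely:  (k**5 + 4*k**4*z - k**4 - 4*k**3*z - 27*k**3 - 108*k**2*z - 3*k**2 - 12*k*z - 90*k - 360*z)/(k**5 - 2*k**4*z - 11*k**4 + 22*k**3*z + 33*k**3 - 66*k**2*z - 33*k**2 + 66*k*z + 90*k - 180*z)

Factor: k**5 + 4*k**4*z - k**4 - 4*k**3*z - 27*k**3 - 108*k**2*z - 3*k**2 - 12*k*z - 90*k - 360*z = (k - 6)*(k**2 + 3)*(k + 4*z)*(k + 5);  k**5 - 2*k**4*z - 11*k**4 + 22*k**3*z + 33*k**3 - 66*k**2*z - 33*k**2 + 66*k*z + 90*k - 180*z = (k - 5)*(k - 2*z)*(k**2 + 3)*(k - 6)
Cancel the common factors (k**2 + 3), (k - 6).

(-k**2 - 4*k*z - 5*k - 20*z)/(-k**2 + 2*k*z + 5*k - 10*z)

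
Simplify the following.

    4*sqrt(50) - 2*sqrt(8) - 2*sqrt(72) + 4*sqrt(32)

4*sqrt(50) = 20*sqrt(2); 2*sqrt(8) = 4*sqrt(2); 2*sqrt(72) = 12*sqrt(2); 4*sqrt(32) = 16*sqrt(2)
Combine: (20 - 4 - 12 + 16)·sqrt(2) = 20*sqrt(2)

20*sqrt(2)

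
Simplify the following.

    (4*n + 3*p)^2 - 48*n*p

Expand the square and combine the 48*n*p term.

(4*n - 3*p)^2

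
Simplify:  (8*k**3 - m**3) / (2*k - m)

(2*k)**3 - m**3 = (2*k - m)(4*k**2 + 2*k*m + m**2).

4*k**2 + 2*k*m + m**2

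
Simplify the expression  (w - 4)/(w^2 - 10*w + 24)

1/(w - 6)

Factor: w^2 - 10*w + 24 = (w - 6)*(w - 4)
Cancel the common factor (w - 4).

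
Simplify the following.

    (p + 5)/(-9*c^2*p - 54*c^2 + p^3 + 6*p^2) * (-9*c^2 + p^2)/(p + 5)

Factor: -9*c^2*p - 54*c^2 + p^3 + 6*p^2 = (3*c + p)*(p + 6)*(-3*c + p);  -9*c^2 + p^2 = (-3*c + p)*(3*c + p)
Cancel the common factors (-3*c + p), (p + 5), (3*c + p).

1/(p + 6)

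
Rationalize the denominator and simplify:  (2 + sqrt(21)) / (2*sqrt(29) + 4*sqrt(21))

(-sqrt(609) - 2*sqrt(29) + 4*sqrt(21) + 42)/110

Multiply numerator and denominator by -2*sqrt(29) + 4*sqrt(21).
Denominator becomes 220; numerator becomes -2*sqrt(609) - 4*sqrt(29) + 8*sqrt(21) + 84.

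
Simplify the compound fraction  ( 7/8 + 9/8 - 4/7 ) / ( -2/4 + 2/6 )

Numerator: 7/8 + 9/8 - 4/7 = 10/7
Denominator: -2/4 + 2/6 = -1/6
Divide: (10/7) · (-6) = -60/7

-60/7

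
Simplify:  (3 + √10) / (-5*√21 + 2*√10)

Multiply numerator and denominator by 2*√10 + 5*√21.
Denominator becomes -485; numerator becomes 6*√10 + 20 + 15*√21 + 5*√210.

(-5*√210 - 15*√21 - 20 - 6*√10)/485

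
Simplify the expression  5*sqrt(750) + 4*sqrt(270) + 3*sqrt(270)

46*sqrt(30)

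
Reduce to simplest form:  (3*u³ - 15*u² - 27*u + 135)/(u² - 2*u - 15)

3*u - 9

Factor: 3*u³ - 15*u² - 27*u + 135 = 3·(u - 3)·(u - 5)·(u + 3);  u² - 2*u - 15 = (u - 5)·(u + 3)
Cancel the common factors (u + 3), (u - 5).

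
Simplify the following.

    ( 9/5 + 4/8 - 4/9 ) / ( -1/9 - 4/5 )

Numerator: 9/5 + 4/8 - 4/9 = 167/90
Denominator: -1/9 - 4/5 = -41/45
Divide: (167/90) · (-45/41) = -167/82

-167/82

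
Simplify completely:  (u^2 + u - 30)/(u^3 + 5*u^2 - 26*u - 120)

1/(u + 4)

Factor: u^2 + u - 30 = (u + 6)*(u - 5);  u^3 + 5*u^2 - 26*u - 120 = (u + 6)*(u - 5)*(u + 4)
Cancel the common factors (u - 5), (u + 6).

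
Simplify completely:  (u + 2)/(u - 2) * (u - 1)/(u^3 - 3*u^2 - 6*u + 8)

1/(u^2 - 6*u + 8)

Factor: u^3 - 3*u^2 - 6*u + 8 = (u - 4)*(u - 1)*(u + 2)
Cancel the common factors (u + 2), (u - 1).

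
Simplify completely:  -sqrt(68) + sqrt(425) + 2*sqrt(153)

sqrt(68) = 2*sqrt(17); sqrt(425) = 5*sqrt(17); 2*sqrt(153) = 6*sqrt(17)
Combine: (-2 + 5 + 6)·sqrt(17) = 9*sqrt(17)

9*sqrt(17)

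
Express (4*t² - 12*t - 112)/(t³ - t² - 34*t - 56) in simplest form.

Factor: 4*t² - 12*t - 112 = 4·(t + 4)·(t - 7);  t³ - t² - 34*t - 56 = (t + 2)·(t - 7)·(t + 4)
Cancel the common factors (t - 7), (t + 4).

4/(t + 2)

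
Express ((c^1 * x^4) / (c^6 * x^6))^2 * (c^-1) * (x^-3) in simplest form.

Inside the bracket: (c^-5) * (x^-2)
Raise to the power 2: (c^-10) * (x^-4)
Multiply by (c^-1) * (x^-3): add exponents.

1/(c^11*x^7)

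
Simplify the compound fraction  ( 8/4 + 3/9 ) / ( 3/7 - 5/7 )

-49/6

Numerator: 8/4 + 3/9 = 7/3
Denominator: 3/7 - 5/7 = -2/7
Divide: (7/3) · (-7/2) = -49/6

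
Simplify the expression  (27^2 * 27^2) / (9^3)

27^2 = 3^6; 27^2 = 3^6; 9^3 = 3^6
Combine exponents: 3^6

3^6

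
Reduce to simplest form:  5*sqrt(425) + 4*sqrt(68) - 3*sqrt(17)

5*sqrt(425) = 25*sqrt(17); 4*sqrt(68) = 8*sqrt(17); 3*sqrt(17) = 3*sqrt(17)
Combine: (25 + 8 - 3)·sqrt(17) = 30*sqrt(17)

30*sqrt(17)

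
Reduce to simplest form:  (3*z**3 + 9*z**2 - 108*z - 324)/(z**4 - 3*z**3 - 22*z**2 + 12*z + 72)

Factor: 3*z**3 + 9*z**2 - 108*z - 324 = 3*(z - 6)*(z + 3)*(z + 6);  z**4 - 3*z**3 - 22*z**2 + 12*z + 72 = (z - 2)*(z + 3)*(z + 2)*(z - 6)
Cancel the common factors (z + 3), (z - 6).

(3*z + 18)/(z**2 - 4)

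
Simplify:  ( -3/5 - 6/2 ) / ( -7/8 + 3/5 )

144/11

Numerator: -3/5 - 6/2 = -18/5
Denominator: -7/8 + 3/5 = -11/40
Divide: (-18/5) · (-40/11) = 144/11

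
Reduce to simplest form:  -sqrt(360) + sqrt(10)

sqrt(360) = 6*sqrt(10); sqrt(10) = sqrt(10)
Combine: (-6 + 1)·sqrt(10) = -5*sqrt(10)

-5*sqrt(10)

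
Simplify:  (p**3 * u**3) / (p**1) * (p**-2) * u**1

u**4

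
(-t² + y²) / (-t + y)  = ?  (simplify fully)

t + y

Factor y^2 - t^2 and cancel (-t + y).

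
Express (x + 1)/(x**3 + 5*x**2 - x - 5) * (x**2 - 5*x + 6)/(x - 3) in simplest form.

Factor: x**3 + 5*x**2 - x - 5 = (x + 5)*(x + 1)*(x - 1);  x**2 - 5*x + 6 = (x - 3)*(x - 2)
Cancel the common factors (x + 1), (x - 3).

(x - 2)/(x**2 + 4*x - 5)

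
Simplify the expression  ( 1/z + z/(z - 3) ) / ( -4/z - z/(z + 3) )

Numerator: 1/z + z/(z - 3) = (z² + z - 3)/(z² - 3*z)
Denominator: -4/z - z/(z + 3) = (-z² - 4*z - 12)/(z² + 3*z)
Divide: ((z² + z - 3)/(z² - 3*z)) · ((z² + 3*z)/(-z² - 4*z - 12)) = (-z³ - 4*z² + 9)/(z³ + z² - 36)

(-z³ - 4*z² + 9)/(z³ + z² - 36)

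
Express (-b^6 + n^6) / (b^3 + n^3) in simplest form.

Difference of sixth powers: factor out (b^3 + n^3).

-b^3 + n^3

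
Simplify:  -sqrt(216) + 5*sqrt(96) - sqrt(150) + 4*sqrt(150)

29*sqrt(6)

sqrt(216) = 6*sqrt(6); 5*sqrt(96) = 20*sqrt(6); sqrt(150) = 5*sqrt(6); 4*sqrt(150) = 20*sqrt(6)
Combine: (-6 + 20 - 5 + 20)·sqrt(6) = 29*sqrt(6)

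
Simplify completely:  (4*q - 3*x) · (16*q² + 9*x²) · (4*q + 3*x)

Telescope via difference of squares: ((4*q)+(3*x))((4*q)-(3*x)) = 16*q² - 9*x², then repeat with the next factor.

256*q⁴ - 81*x⁴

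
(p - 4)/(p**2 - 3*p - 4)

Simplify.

1/(p + 1)

Factor: p**2 - 3*p - 4 = (p - 4)*(p + 1)
Cancel the common factor (p - 4).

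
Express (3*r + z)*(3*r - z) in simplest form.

9*r**2 - z**2

Product of conjugates: (P+Q)(P-Q) = P**2 - Q**2.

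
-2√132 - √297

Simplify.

2√132 = 4*√33; √297 = 3*√33
Combine: (-4 - 3)·√33 = -7*√33

-7*√33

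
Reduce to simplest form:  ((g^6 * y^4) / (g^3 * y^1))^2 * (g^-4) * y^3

g^2*y^9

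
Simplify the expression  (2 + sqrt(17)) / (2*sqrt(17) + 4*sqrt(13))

(-17 - 2*sqrt(17) + 4*sqrt(13) + 2*sqrt(221))/70

Multiply numerator and denominator by -4*sqrt(13) + 2*sqrt(17).
Denominator becomes -140; numerator becomes -4*sqrt(221) - 8*sqrt(13) + 4*sqrt(17) + 34.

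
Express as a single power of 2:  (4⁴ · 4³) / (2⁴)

2^10

4⁴ = 2^8; 4³ = 2^6; 2⁴ = 2^4
Combine exponents: 2^10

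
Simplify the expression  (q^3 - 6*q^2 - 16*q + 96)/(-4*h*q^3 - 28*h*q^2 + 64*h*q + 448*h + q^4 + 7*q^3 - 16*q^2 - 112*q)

(q - 6)/(-4*h*q - 28*h + q^2 + 7*q)

Factor: q^3 - 6*q^2 - 16*q + 96 = (q - 6)*(q - 4)*(q + 4);  -4*h*q^3 - 28*h*q^2 + 64*h*q + 448*h + q^4 + 7*q^3 - 16*q^2 - 112*q = (q + 7)*(-4*h + q)*(q - 4)*(q + 4)
Cancel the common factors (q + 4), (q - 4).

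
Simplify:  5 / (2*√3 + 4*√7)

(-√3 + 2*√7)/10

Multiply numerator and denominator by -4*√7 + 2*√3.
Denominator becomes -100; numerator becomes -20*√7 + 10*√3.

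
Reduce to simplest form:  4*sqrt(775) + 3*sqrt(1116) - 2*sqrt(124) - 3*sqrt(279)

25*sqrt(31)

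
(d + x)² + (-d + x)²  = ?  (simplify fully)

2*d² + 2*x²

Write as f(x,d) + f(x,-d) and expand.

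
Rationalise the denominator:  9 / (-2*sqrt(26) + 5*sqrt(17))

Multiply numerator and denominator by 2*sqrt(26) + 5*sqrt(17).
Denominator becomes 321; numerator becomes 18*sqrt(26) + 45*sqrt(17).

(6*sqrt(26) + 15*sqrt(17))/107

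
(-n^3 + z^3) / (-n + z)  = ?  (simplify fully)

Apply the difference-of-cubes factorisation and cancel (-n + z).

n^2 + n*z + z^2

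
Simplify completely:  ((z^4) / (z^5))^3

z^(-3)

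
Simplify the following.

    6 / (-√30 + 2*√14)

Multiply numerator and denominator by √30 + 2*√14.
Denominator becomes 26; numerator becomes 6*√30 + 12*√14.

(3*√30 + 6*√14)/13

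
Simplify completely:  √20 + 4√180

√20 = 2*√5; 4√180 = 24*√5
Combine: (2 + 24)·√5 = 26*√5

26*√5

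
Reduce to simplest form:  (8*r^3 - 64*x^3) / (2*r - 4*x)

4*r^2 + 8*r*x + 16*x^2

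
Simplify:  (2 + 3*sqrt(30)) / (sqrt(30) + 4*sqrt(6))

Multiply numerator and denominator by -4*sqrt(6) + sqrt(30).
Denominator becomes -66; numerator becomes -72*sqrt(5) - 8*sqrt(6) + 2*sqrt(30) + 90.

(-45 - sqrt(30) + 4*sqrt(6) + 36*sqrt(5))/33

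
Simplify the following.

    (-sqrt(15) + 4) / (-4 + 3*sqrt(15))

(-29 + 8*sqrt(15))/119

Multiply numerator and denominator by -3*sqrt(15) - 4.
Denominator becomes -119; numerator becomes -8*sqrt(15) + 29.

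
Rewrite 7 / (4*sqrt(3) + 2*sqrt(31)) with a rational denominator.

(-14*sqrt(3) + 7*sqrt(31))/38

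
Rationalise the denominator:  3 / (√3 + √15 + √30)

Group as (√3 + √15) + √30; multiply by (√3 + √15) - √30, then rationalise the remaining surd.

(-5*√6 - 2*√30 + 3*√15 + 7*√3)/2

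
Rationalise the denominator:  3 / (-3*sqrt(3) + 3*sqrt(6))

(sqrt(3) + sqrt(6))/3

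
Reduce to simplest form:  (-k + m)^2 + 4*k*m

(k + m)^2

Expand the square and combine the 4*k*m term.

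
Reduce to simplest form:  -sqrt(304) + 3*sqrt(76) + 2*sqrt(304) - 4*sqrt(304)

-6*sqrt(19)

sqrt(304) = 4*sqrt(19); 3*sqrt(76) = 6*sqrt(19); 2*sqrt(304) = 8*sqrt(19); 4*sqrt(304) = 16*sqrt(19)
Combine: (-4 + 6 + 8 - 16)·sqrt(19) = -6*sqrt(19)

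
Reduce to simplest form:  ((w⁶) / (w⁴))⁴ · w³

Inside the bracket: w²
Raise to the power 4: w⁸
Multiply by w³: add exponents.

w^11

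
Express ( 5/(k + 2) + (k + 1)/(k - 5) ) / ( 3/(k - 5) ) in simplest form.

(k**2 + 8*k - 23)/(3*k + 6)

Numerator: 5/(k + 2) + (k + 1)/(k - 5) = (k**2 + 8*k - 23)/(k**2 - 3*k - 10)
Denominator: 3/(k - 5) = 3/(k - 5)
Divide: ((k**2 + 8*k - 23)/(k**2 - 3*k - 10)) · (k/3 - 5/3) = (k**2 + 8*k - 23)/(3*k + 6)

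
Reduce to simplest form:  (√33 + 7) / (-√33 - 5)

(-√33 + 1)/4

Multiply numerator and denominator by -5 + √33.
Denominator becomes -8; numerator becomes -2 + 2*√33.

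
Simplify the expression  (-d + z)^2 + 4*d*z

(d + z)^2

Expanding gives d^2 + 2*d*z + z^2, a perfect square.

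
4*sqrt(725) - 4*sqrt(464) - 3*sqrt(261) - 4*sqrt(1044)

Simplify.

4*sqrt(725) = 20*sqrt(29); 4*sqrt(464) = 16*sqrt(29); 3*sqrt(261) = 9*sqrt(29); 4*sqrt(1044) = 24*sqrt(29)
Combine: (20 - 16 - 9 - 24)·sqrt(29) = -29*sqrt(29)

-29*sqrt(29)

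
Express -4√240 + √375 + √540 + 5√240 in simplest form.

4√240 = 16*√15; √375 = 5*√15; √540 = 6*√15; 5√240 = 20*√15
Combine: (-16 + 5 + 6 + 20)·√15 = 15*√15

15*√15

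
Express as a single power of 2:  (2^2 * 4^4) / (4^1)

2^8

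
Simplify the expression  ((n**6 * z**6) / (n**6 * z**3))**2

Inside the bracket: z**3
Raise to the power 2: z**6

z**6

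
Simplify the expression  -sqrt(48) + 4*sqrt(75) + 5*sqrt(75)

sqrt(48) = 4*sqrt(3); 4*sqrt(75) = 20*sqrt(3); 5*sqrt(75) = 25*sqrt(3)
Combine: (-4 + 20 + 25)·sqrt(3) = 41*sqrt(3)

41*sqrt(3)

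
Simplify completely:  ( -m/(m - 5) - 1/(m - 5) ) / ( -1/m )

(m^2 + m)/(m - 5)

Numerator: -m/(m - 5) - 1/(m - 5) = (-m - 1)/(m - 5)
Denominator: -1/m = -1/m
Divide: ((-m - 1)/(m - 5)) · (-m) = (m^2 + m)/(m - 5)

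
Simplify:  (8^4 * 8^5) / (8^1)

8^4 = 2^12; 8^5 = 2^15; 8^1 = 2^3
Combine exponents: 2^24

2^24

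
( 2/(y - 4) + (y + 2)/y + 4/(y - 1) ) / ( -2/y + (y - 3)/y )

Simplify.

Numerator: 2/(y - 4) + (y + 2)/y + 4/(y - 1) = (y³ + 3*y² - 24*y + 8)/(y³ - 5*y² + 4*y)
Denominator: -2/y + (y - 3)/y = (y - 5)/y
Divide: ((y³ + 3*y² - 24*y + 8)/(y³ - 5*y² + 4*y)) · (y/(y - 5)) = (y³ + 3*y² - 24*y + 8)/(y³ - 10*y² + 29*y - 20)

(y³ + 3*y² - 24*y + 8)/(y³ - 10*y² + 29*y - 20)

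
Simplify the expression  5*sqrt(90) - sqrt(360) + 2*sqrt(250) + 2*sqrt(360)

5*sqrt(90) = 15*sqrt(10); sqrt(360) = 6*sqrt(10); 2*sqrt(250) = 10*sqrt(10); 2*sqrt(360) = 12*sqrt(10)
Combine: (15 - 6 + 10 + 12)·sqrt(10) = 31*sqrt(10)

31*sqrt(10)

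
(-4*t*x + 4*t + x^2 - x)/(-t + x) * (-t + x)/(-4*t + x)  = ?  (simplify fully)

x - 1

Factor: -4*t*x + 4*t + x^2 - x = (x - 1)*(-4*t + x)
Cancel the common factors (-4*t + x), (-t + x).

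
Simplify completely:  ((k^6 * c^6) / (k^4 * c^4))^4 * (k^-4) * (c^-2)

c^6*k^4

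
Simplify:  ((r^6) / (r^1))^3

Inside the bracket: r^5
Raise to the power 3: r^15

r^15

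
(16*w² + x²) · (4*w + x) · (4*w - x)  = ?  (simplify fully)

256*w⁴ - x⁴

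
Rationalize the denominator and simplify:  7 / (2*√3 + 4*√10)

(-7*√3 + 14*√10)/74

Multiply numerator and denominator by -2*√3 + 4*√10.
Denominator becomes 148; numerator becomes -14*√3 + 28*√10.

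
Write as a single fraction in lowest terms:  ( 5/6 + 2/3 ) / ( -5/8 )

-12/5

Numerator: 5/6 + 2/3 = 3/2
Denominator: -5/8 = -5/8
Divide: (3/2) · (-8/5) = -12/5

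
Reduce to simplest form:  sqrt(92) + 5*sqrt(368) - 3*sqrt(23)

19*sqrt(23)

sqrt(92) = 2*sqrt(23); 5*sqrt(368) = 20*sqrt(23); 3*sqrt(23) = 3*sqrt(23)
Combine: (2 + 20 - 3)·sqrt(23) = 19*sqrt(23)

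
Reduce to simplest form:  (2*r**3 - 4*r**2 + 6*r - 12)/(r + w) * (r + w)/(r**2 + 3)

2*r - 4

Factor: 2*r**3 - 4*r**2 + 6*r - 12 = 2*(r - 2)*(r**2 + 3)
Cancel the common factors (r**2 + 3), (r + w).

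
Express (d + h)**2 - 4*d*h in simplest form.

(d - h)**2

After expansion: d**2 - 2*d*h + h**2 — a perfect-square trinomial.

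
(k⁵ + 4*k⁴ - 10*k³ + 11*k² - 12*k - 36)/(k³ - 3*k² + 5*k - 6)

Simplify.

Factor: k⁵ + 4*k⁴ - 10*k³ + 11*k² - 12*k - 36 = (k + 1)·(k² - k + 3)·(k + 6)·(k - 2);  k³ - 3*k² + 5*k - 6 = (k - 2)·(k² - k + 3)
Cancel the common factors (k² - k + 3), (k - 2).

k² + 7*k + 6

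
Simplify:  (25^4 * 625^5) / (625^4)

5^12

25^4 = 5^8; 625^5 = 5^20; 625^4 = 5^16
Combine exponents: 5^12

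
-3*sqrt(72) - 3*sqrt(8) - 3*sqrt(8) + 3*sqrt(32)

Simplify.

3*sqrt(72) = 18*sqrt(2); 3*sqrt(8) = 6*sqrt(2); 3*sqrt(8) = 6*sqrt(2); 3*sqrt(32) = 12*sqrt(2)
Combine: (-18 - 6 - 6 + 12)·sqrt(2) = -18*sqrt(2)

-18*sqrt(2)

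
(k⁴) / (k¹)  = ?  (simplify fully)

k³

Quotient: k³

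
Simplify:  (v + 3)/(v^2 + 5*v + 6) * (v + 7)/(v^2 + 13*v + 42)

1/(v^2 + 8*v + 12)

Factor: v^2 + 5*v + 6 = (v + 3)*(v + 2);  v^2 + 13*v + 42 = (v + 6)*(v + 7)
Cancel the common factors (v + 3), (v + 7).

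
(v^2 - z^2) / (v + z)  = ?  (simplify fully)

v - z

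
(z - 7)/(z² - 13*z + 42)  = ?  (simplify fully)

1/(z - 6)

Factor: z² - 13*z + 42 = (z - 7)·(z - 6)
Cancel the common factor (z - 7).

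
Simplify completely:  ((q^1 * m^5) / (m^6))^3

Inside the bracket: q^1 * (m^-1)
Raise to the power 3: q^3 * (m^-3)

q^3/m^3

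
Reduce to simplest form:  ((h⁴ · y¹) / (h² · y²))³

h⁶/y³

Inside the bracket: h² · (y^-1)
Raise to the power 3: h⁶ · (y^-3)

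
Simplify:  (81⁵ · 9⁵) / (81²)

81⁵ = 3^20; 9⁵ = 3^10; 81² = 3^8
Combine exponents: 3^22

3^22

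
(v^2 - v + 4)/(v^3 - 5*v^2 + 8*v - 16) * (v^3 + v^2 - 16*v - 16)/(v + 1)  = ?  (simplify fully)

Factor: v^3 - 5*v^2 + 8*v - 16 = (v^2 - v + 4)*(v - 4);  v^3 + v^2 - 16*v - 16 = (v + 1)*(v - 4)*(v + 4)
Cancel the common factors (v^2 - v + 4), (v - 4), (v + 1).

v + 4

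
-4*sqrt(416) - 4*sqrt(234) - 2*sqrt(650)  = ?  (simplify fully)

-38*sqrt(26)

4*sqrt(416) = 16*sqrt(26); 4*sqrt(234) = 12*sqrt(26); 2*sqrt(650) = 10*sqrt(26)
Combine: (-16 - 12 - 10)·sqrt(26) = -38*sqrt(26)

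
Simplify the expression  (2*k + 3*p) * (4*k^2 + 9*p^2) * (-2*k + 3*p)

Telescope via difference of squares: ((3*p)+(2*k))((3*p)-(2*k)) = -4*k^2 + 9*p^2, then repeat with the next factor.

-16*k^4 + 81*p^4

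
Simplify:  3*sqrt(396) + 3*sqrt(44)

3*sqrt(396) = 18*sqrt(11); 3*sqrt(44) = 6*sqrt(11)
Combine: (18 + 6)·sqrt(11) = 24*sqrt(11)

24*sqrt(11)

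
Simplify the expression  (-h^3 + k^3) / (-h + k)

k^3 - h^3 = (-h + k)(h^2 + h*k + k^2).

h^2 + h*k + k^2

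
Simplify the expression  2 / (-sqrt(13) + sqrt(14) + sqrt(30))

(-62*sqrt(13) - 6*sqrt(30) + 58*sqrt(14) + 8*sqrt(1365))/719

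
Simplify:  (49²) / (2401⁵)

7^(-16)

49² = 7^4; 2401⁵ = 7^20
Combine exponents: 7^(-16)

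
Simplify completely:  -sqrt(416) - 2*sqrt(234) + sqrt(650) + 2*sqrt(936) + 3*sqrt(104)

13*sqrt(26)

sqrt(416) = 4*sqrt(26); 2*sqrt(234) = 6*sqrt(26); sqrt(650) = 5*sqrt(26); 2*sqrt(936) = 12*sqrt(26); 3*sqrt(104) = 6*sqrt(26)
Combine: (-4 - 6 + 5 + 12 + 6)·sqrt(26) = 13*sqrt(26)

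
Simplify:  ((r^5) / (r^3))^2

Inside the bracket: r^2
Raise to the power 2: r^4

r^4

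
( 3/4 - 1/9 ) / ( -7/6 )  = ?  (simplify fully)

-23/42

Numerator: 3/4 - 1/9 = 23/36
Denominator: -7/6 = -7/6
Divide: (23/36) · (-6/7) = -23/42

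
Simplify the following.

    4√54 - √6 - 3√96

4√54 = 12*√6; √6 = √6; 3√96 = 12*√6
Combine: (12 - 1 - 12)·√6 = -√6

-√6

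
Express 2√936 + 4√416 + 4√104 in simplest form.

36*√26

2√936 = 12*√26; 4√416 = 16*√26; 4√104 = 8*√26
Combine: (12 + 16 + 8)·√26 = 36*√26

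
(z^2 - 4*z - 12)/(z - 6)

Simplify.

Factor: z^2 - 4*z - 12 = (z - 6)*(z + 2)
Cancel the common factor (z - 6).

z + 2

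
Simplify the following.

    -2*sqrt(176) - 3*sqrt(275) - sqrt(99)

-26*sqrt(11)

2*sqrt(176) = 8*sqrt(11); 3*sqrt(275) = 15*sqrt(11); sqrt(99) = 3*sqrt(11)
Combine: (-8 - 15 - 3)·sqrt(11) = -26*sqrt(11)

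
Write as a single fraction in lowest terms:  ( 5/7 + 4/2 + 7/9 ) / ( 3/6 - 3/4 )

-880/63

Numerator: 5/7 + 4/2 + 7/9 = 220/63
Denominator: 3/6 - 3/4 = -1/4
Divide: (220/63) · (-4) = -880/63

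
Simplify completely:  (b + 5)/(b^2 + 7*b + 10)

1/(b + 2)

Factor: b^2 + 7*b + 10 = (b + 5)*(b + 2)
Cancel the common factor (b + 5).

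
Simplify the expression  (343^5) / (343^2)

343^5 = 7^15; 343^2 = 7^6
Combine exponents: 7^9

7^9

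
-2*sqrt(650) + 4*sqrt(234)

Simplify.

2*sqrt(650) = 10*sqrt(26); 4*sqrt(234) = 12*sqrt(26)
Combine: (-10 + 12)·sqrt(26) = 2*sqrt(26)

2*sqrt(26)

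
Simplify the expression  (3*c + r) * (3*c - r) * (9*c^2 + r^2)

((3*c)+r)((3*c)-r) = 9*c^2 - r^2; continue pairing.

81*c^4 - r^4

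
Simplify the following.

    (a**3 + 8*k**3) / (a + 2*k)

a**2 - 2*a*k + 4*k**2

Factor as (a+b)(a**2-ab+b**2) with a=(2*k), b=a.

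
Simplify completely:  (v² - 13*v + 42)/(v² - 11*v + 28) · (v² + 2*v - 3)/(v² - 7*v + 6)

Factor: v² - 13*v + 42 = (v - 7)·(v - 6);  v² - 11*v + 28 = (v - 7)·(v - 4);  v² + 2*v - 3 = (v - 1)·(v + 3);  v² - 7*v + 6 = (v - 1)·(v - 6)
Cancel the common factors (v - 6), (v - 7), (v - 1).

(v + 3)/(v - 4)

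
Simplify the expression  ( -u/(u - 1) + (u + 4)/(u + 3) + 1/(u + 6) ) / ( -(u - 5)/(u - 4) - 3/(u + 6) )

(-u³ + 6*u² + 19*u - 108)/(u⁴ + 6*u³ - 37*u² - 96*u + 126)

Numerator: -u/(u - 1) + (u + 4)/(u + 3) + 1/(u + 6) = (u² - 2*u - 27)/(u³ + 8*u² + 9*u - 18)
Denominator: -(u - 5)/(u - 4) - 3/(u + 6) = (-u² - 4*u + 42)/(u² + 2*u - 24)
Divide: ((u² - 2*u - 27)/(u³ + 8*u² + 9*u - 18)) · ((u² + 2*u - 24)/(-u² - 4*u + 42)) = (-u³ + 6*u² + 19*u - 108)/(u⁴ + 6*u³ - 37*u² - 96*u + 126)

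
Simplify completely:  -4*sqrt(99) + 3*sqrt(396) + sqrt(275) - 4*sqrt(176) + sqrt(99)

-2*sqrt(11)

4*sqrt(99) = 12*sqrt(11); 3*sqrt(396) = 18*sqrt(11); sqrt(275) = 5*sqrt(11); 4*sqrt(176) = 16*sqrt(11); sqrt(99) = 3*sqrt(11)
Combine: (-12 + 18 + 5 - 16 + 3)·sqrt(11) = -2*sqrt(11)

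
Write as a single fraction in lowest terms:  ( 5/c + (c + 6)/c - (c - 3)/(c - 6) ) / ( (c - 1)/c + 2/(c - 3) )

Numerator: 5/c + (c + 6)/c - (c - 3)/(c - 6) = (8*c - 66)/(c**2 - 6*c)
Denominator: (c - 1)/c + 2/(c - 3) = (c**2 - 2*c + 3)/(c**2 - 3*c)
Divide: ((8*c - 66)/(c**2 - 6*c)) · ((c**2 - 3*c)/(c**2 - 2*c + 3)) = (8*c**2 - 90*c + 198)/(c**3 - 8*c**2 + 15*c - 18)

(8*c**2 - 90*c + 198)/(c**3 - 8*c**2 + 15*c - 18)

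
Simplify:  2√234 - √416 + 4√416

18*√26

2√234 = 6*√26; √416 = 4*√26; 4√416 = 16*√26
Combine: (6 - 4 + 16)·√26 = 18*√26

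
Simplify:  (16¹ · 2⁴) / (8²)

2^2

16¹ = 2^4; 2⁴ = 2^4; 8² = 2^6
Combine exponents: 2^2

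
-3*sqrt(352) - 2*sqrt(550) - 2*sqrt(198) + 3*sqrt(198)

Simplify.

3*sqrt(352) = 12*sqrt(22); 2*sqrt(550) = 10*sqrt(22); 2*sqrt(198) = 6*sqrt(22); 3*sqrt(198) = 9*sqrt(22)
Combine: (-12 - 10 - 6 + 9)·sqrt(22) = -19*sqrt(22)

-19*sqrt(22)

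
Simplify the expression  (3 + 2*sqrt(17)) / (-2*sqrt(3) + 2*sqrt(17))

(3*sqrt(3) + 3*sqrt(17) + 2*sqrt(51) + 34)/28

Multiply numerator and denominator by 2*sqrt(3) + 2*sqrt(17).
Denominator becomes 56; numerator becomes 6*sqrt(3) + 6*sqrt(17) + 4*sqrt(51) + 68.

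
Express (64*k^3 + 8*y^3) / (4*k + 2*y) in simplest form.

16*k^2 - 8*k*y + 4*y^2

Factor as (a+b)(a^2-ab+b^2) with a=(2*y), b=(4*k).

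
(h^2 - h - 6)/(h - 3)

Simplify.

Factor: h^2 - h - 6 = (h + 2)*(h - 3)
Cancel the common factor (h - 3).

h + 2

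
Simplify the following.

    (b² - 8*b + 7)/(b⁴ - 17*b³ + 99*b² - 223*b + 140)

Factor: b² - 8*b + 7 = (b - 7)·(b - 1);  b⁴ - 17*b³ + 99*b² - 223*b + 140 = (b - 5)·(b - 7)·(b - 4)·(b - 1)
Cancel the common factors (b - 7), (b - 1).

1/(b² - 9*b + 20)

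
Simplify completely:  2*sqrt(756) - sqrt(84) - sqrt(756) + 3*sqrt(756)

2*sqrt(756) = 12*sqrt(21); sqrt(84) = 2*sqrt(21); sqrt(756) = 6*sqrt(21); 3*sqrt(756) = 18*sqrt(21)
Combine: (12 - 2 - 6 + 18)·sqrt(21) = 22*sqrt(21)

22*sqrt(21)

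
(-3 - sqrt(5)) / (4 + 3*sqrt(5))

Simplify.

(-5*sqrt(5) - 3)/29

Multiply numerator and denominator by -3*sqrt(5) + 4.
Denominator becomes -29; numerator becomes 3 + 5*sqrt(5).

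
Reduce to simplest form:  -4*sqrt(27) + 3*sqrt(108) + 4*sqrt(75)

26*sqrt(3)

4*sqrt(27) = 12*sqrt(3); 3*sqrt(108) = 18*sqrt(3); 4*sqrt(75) = 20*sqrt(3)
Combine: (-12 + 18 + 20)·sqrt(3) = 26*sqrt(3)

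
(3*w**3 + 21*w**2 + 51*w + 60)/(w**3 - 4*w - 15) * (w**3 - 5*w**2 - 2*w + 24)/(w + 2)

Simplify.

3*w**2 - 48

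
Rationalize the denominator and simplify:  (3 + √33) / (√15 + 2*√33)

(-√55 - √15 + 2*√33 + 22)/39

Multiply numerator and denominator by -√15 + 2*√33.
Denominator becomes 117; numerator becomes -3*√55 - 3*√15 + 6*√33 + 66.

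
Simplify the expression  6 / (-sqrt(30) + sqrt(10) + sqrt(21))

(-6*sqrt(30) + 114*sqrt(21) + 246*sqrt(10) + 360*sqrt(7))/839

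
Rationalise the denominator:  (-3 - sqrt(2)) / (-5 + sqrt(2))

Multiply numerator and denominator by -5 - sqrt(2).
Denominator becomes 23; numerator becomes 8*sqrt(2) + 17.

(8*sqrt(2) + 17)/23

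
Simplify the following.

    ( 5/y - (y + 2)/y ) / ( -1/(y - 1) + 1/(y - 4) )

(-y**3 + 8*y**2 - 19*y + 12)/(3*y)

Numerator: 5/y - (y + 2)/y = (-y + 3)/y
Denominator: -1/(y - 1) + 1/(y - 4) = 3/(y**2 - 5*y + 4)
Divide: ((-y + 3)/y) · (y**2/3 - 5*y/3 + 4/3) = (-y**3 + 8*y**2 - 19*y + 12)/(3*y)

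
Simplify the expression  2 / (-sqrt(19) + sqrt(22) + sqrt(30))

(-66*sqrt(19) + 22*sqrt(30) + 54*sqrt(22) + 8*sqrt(3135))/1551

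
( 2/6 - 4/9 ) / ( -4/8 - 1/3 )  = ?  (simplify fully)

2/15

Numerator: 2/6 - 4/9 = -1/9
Denominator: -4/8 - 1/3 = -5/6
Divide: (-1/9) · (-6/5) = 2/15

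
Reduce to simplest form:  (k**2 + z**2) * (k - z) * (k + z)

Pair the conjugate factors: (k+z)(k-z) = k**2 - z**2, then repeat with the next factor.

k**4 - z**4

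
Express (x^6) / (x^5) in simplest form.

x

Quotient: x^1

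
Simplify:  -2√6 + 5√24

2√6 = 2*√6; 5√24 = 10*√6
Combine: (-2 + 10)·√6 = 8*√6

8*√6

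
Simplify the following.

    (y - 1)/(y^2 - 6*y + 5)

Factor: y^2 - 6*y + 5 = (y - 1)*(y - 5)
Cancel the common factor (y - 1).

1/(y - 5)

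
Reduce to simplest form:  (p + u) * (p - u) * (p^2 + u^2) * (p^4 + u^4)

p^8 - u^8

Pair the conjugate factors: (p+u)(p-u) = p^2 - u^2, then repeat with the next factor.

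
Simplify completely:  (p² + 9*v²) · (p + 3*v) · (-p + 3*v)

-p⁴ + 81*v⁴

Telescope via difference of squares: ((3*v)+p)((3*v)-p) = -p² + 9*v², then repeat with the next factor.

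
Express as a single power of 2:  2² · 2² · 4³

2² = 2^2; 2² = 2^2; 4³ = 2^6
Combine exponents: 2^10

2^10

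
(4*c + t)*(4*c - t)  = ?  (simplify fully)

16*c**2 - t**2

(4*c)**2 - (t)**2 = 16*c**2 - t**2.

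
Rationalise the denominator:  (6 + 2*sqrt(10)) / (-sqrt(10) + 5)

(50 + 16*sqrt(10))/15

Multiply numerator and denominator by sqrt(10) + 5.
Denominator becomes 15; numerator becomes 50 + 16*sqrt(10).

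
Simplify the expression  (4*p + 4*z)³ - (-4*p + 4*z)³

128*p*(p² + 3*z²)

Binomially expand both and collect terms in (4*z), (4*p).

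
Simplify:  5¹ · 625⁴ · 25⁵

5¹ = 5^1; 625⁴ = 5^16; 25⁵ = 5^10
Combine exponents: 5^27

5^27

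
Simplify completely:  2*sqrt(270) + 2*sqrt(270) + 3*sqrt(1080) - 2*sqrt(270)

24*sqrt(30)

2*sqrt(270) = 6*sqrt(30); 2*sqrt(270) = 6*sqrt(30); 3*sqrt(1080) = 18*sqrt(30); 2*sqrt(270) = 6*sqrt(30)
Combine: (6 + 6 + 18 - 6)·sqrt(30) = 24*sqrt(30)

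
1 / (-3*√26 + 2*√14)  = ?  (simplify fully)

Multiply numerator and denominator by 2*√14 + 3*√26.
Denominator becomes -178; numerator becomes 2*√14 + 3*√26.

(-3*√26 - 2*√14)/178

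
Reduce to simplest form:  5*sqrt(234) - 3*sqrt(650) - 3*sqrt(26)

-3*sqrt(26)

5*sqrt(234) = 15*sqrt(26); 3*sqrt(650) = 15*sqrt(26); 3*sqrt(26) = 3*sqrt(26)
Combine: (15 - 15 - 3)·sqrt(26) = -3*sqrt(26)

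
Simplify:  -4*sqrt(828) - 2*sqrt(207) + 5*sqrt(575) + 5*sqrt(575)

20*sqrt(23)

4*sqrt(828) = 24*sqrt(23); 2*sqrt(207) = 6*sqrt(23); 5*sqrt(575) = 25*sqrt(23); 5*sqrt(575) = 25*sqrt(23)
Combine: (-24 - 6 + 25 + 25)·sqrt(23) = 20*sqrt(23)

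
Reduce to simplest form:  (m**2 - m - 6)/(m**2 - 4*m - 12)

(m - 3)/(m - 6)

Factor: m**2 - m - 6 = (m - 3)*(m + 2);  m**2 - 4*m - 12 = (m - 6)*(m + 2)
Cancel the common factor (m + 2).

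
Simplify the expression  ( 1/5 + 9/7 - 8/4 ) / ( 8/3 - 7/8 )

-432/1505

Numerator: 1/5 + 9/7 - 8/4 = -18/35
Denominator: 8/3 - 7/8 = 43/24
Divide: (-18/35) · (24/43) = -432/1505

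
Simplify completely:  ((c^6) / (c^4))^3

Inside the bracket: c^2
Raise to the power 3: c^6

c^6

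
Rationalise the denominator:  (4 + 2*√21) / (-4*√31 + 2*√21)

Multiply numerator and denominator by 2*√21 + 4*√31.
Denominator becomes -412; numerator becomes 8*√21 + 84 + 16*√31 + 8*√651.

(-2*√651 - 4*√31 - 21 - 2*√21)/103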